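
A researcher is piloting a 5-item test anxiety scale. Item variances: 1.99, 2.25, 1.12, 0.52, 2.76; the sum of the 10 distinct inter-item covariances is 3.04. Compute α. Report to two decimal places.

sum of item variances = 1.99 + 2.25 + 1.12 + 0.52 + 2.76 = 8.64
Sum of distinct covariances = 3.04
Var(T) = sum of item variances + 2·Σcov = 8.64 + 2 × 3.04 = 14.72
α = (5/4)·(1 − 8.64/14.72) = 0.52

α = 0.52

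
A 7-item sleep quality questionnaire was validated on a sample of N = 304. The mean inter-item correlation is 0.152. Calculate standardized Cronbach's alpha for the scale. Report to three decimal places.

α = 0.556

Standardized α = k·r̄ / (1 + (k−1)·r̄) = 7 × 0.152 / (1 + 6 × 0.152)
  = 1.0640 / 1.9120 = 0.556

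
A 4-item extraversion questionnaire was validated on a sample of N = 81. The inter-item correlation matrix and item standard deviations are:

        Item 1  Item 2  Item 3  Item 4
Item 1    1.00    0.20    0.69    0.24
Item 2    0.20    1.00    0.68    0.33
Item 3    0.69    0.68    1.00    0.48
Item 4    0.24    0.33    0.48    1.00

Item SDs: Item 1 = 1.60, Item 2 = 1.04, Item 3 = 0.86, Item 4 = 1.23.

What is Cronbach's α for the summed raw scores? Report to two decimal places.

Σσ²ᵢ = 1.60² + 1.04² + 0.86² + 1.23² = 5.8941
Covariances σ_ij = r_ij · s_i · s_j:
  σ(Item 1,Item 2) = 0.20 × 1.60 × 1.04 = 0.3328
  σ(Item 1,Item 3) = 0.69 × 1.60 × 0.86 = 0.9494
  σ(Item 1,Item 4) = 0.24 × 1.60 × 1.23 = 0.4723
  σ(Item 2,Item 3) = 0.68 × 1.04 × 0.86 = 0.6082
  σ(Item 2,Item 4) = 0.33 × 1.04 × 1.23 = 0.4221
  σ(Item 3,Item 4) = 0.48 × 0.86 × 1.23 = 0.5077
σ²_T = Σσ²ᵢ + 2·Σσ_ij = 5.8941 + 2 × 3.2925 = 12.4791
α = (4/3)·(1 − 5.8941/12.4791) = 0.70

α = 0.70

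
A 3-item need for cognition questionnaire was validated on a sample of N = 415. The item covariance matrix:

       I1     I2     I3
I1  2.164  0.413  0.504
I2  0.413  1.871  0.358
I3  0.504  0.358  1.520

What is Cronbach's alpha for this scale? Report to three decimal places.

α = 0.472

sum of item variances = 2.164 + 1.871 + 1.520 = 5.555
Σ_{i<j} σ_ij = 1.275
total variance = 5.555 + 2 × 1.275 = 8.105
α = (k/(k−1))·(1 − sum of item variances/total variance) = (3/2)·(1 − 5.555/8.105) = 0.472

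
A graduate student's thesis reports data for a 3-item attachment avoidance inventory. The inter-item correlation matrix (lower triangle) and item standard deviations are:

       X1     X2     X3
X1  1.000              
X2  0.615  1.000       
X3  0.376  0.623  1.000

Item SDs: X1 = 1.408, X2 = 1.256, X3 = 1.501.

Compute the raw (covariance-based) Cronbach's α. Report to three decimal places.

Cronbach's α = 0.769

Σσ²ᵢ = 1.408² + 1.256² + 1.501² = 5.8130
Covariances σ_ij = r_ij · s_i · s_j:
  σ(X1,X2) = 0.615 × 1.408 × 1.256 = 1.0876
  σ(X1,X3) = 0.376 × 1.408 × 1.501 = 0.7946
  σ(X2,X3) = 0.623 × 1.256 × 1.501 = 1.1745
σ²_T = Σσ²ᵢ + 2·Σσ_ij = 5.8130 + 2 × 3.0567 = 11.9264
α = (3/2)·(1 − 5.8130/11.9264) = 0.769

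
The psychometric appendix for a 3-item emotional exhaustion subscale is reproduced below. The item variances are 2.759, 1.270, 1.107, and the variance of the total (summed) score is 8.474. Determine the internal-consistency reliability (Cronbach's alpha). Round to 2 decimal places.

Cronbach's alpha = 0.59

Σσ²ᵢ = 2.759 + 1.270 + 1.107 = 5.136
α = (k/(k−1))·(1 − Σσ²ᵢ/total variance) = (3/2)·(1 − 5.136/8.474) = 0.59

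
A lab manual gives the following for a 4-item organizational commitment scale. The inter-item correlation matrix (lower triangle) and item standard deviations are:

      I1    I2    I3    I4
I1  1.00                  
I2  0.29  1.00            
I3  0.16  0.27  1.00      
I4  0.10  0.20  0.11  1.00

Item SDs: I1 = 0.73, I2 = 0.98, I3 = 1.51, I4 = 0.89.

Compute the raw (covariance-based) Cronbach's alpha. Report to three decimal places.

Σσ²ᵢ = 0.73² + 0.98² + 1.51² + 0.89² = 4.5655
Covariances σ_ij = r_ij · s_i · s_j:
  σ(I1,I2) = 0.29 × 0.73 × 0.98 = 0.2075
  σ(I1,I3) = 0.16 × 0.73 × 1.51 = 0.1764
  σ(I1,I4) = 0.10 × 0.73 × 0.89 = 0.0650
  σ(I2,I3) = 0.27 × 0.98 × 1.51 = 0.3995
  σ(I2,I4) = 0.20 × 0.98 × 0.89 = 0.1744
  σ(I3,I4) = 0.11 × 1.51 × 0.89 = 0.1478
σ²_T = Σσ²ᵢ + 2·Σσ_ij = 4.5655 + 2 × 1.1706 = 6.9067
α = (4/3)·(1 − 4.5655/6.9067) = 0.452

Cronbach's alpha = 0.452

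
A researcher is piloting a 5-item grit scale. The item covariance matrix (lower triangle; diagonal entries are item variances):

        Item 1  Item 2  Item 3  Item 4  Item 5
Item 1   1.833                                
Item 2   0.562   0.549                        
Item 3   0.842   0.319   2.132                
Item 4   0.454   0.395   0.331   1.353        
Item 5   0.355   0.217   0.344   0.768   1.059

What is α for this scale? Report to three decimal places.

α = 0.712

Σσ²ᵢ = 1.833 + 0.549 + 2.132 + 1.353 + 1.059 = 6.926
Sum of the distinct covariances = 4.587
σ²_T = 6.926 + 2 × 4.587 = 16.100
α = (k/(k−1))·(1 − Σσ²ᵢ/σ²_T) = (5/4)·(1 − 6.926/16.100) = 0.712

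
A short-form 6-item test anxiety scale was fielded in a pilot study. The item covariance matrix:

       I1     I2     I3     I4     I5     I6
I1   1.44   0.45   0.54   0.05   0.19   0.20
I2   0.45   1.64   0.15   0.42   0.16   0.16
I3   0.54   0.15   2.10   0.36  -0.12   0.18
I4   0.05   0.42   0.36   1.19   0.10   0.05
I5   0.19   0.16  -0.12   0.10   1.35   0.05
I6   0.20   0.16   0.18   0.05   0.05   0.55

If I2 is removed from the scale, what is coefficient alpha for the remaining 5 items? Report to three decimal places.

Remaining items: I1, I3, I4, I5, I6 (k = 5).
ΣVar(i) = 1.44 + 2.10 + 1.19 + 1.35 + 0.55 = 6.63
Var(T) = 6.63 + 2 × 1.60 = 9.83
α (item deleted) = (5/4)·(1 − 6.63/9.83) = 0.407

α = 0.407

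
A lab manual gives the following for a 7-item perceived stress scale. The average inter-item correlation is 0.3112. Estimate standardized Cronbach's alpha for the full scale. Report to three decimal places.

standardized Cronbach's alpha = 0.760

Standardized α = k·r̄ / (1 + (k−1)·r̄) = 7 × 0.3112 / (1 + 6 × 0.3112)
  = 2.1784 / 2.8672 = 0.760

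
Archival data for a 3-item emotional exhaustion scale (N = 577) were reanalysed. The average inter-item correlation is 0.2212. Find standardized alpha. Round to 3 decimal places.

standardized alpha = 0.460

Standardized α = k·r̄ / (1 + (k−1)·r̄) = 3 × 0.2212 / (1 + 2 × 0.2212)
  = 0.6636 / 1.4424 = 0.460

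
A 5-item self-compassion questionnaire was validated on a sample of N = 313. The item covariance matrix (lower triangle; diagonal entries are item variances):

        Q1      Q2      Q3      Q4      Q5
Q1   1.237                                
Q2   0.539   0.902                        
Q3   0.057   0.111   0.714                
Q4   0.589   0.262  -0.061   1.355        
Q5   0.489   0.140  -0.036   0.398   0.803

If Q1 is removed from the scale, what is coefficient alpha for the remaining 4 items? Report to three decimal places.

Remaining items: Q2, Q3, Q4, Q5 (k = 4).
Σσᵢ² = 0.902 + 0.714 + 1.355 + 0.803 = 3.774
σ²_total = 3.774 + 2 × 0.814 = 5.402
α (item deleted) = (4/3)·(1 − 3.774/5.402) = 0.402

α = 0.402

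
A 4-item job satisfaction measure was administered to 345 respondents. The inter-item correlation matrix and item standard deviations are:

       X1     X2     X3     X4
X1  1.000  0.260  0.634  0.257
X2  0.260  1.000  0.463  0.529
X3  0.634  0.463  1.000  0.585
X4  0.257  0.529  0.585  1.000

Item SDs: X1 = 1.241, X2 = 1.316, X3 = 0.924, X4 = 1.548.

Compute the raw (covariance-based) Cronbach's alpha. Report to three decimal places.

Σσ²ᵢ = 1.241² + 1.316² + 0.924² + 1.548² = 6.5220
Covariances σ_ij = r_ij · s_i · s_j:
  σ(X1,X2) = 0.260 × 1.241 × 1.316 = 0.4246
  σ(X1,X3) = 0.634 × 1.241 × 0.924 = 0.7270
  σ(X1,X4) = 0.257 × 1.241 × 1.548 = 0.4937
  σ(X2,X3) = 0.463 × 1.316 × 0.924 = 0.5630
  σ(X2,X4) = 0.529 × 1.316 × 1.548 = 1.0777
  σ(X3,X4) = 0.585 × 0.924 × 1.548 = 0.8368
σ²_T = Σσ²ᵢ + 2·Σσ_ij = 6.5220 + 2 × 4.1228 = 14.7676
α = (4/3)·(1 − 6.5220/14.7676) = 0.744

α = 0.744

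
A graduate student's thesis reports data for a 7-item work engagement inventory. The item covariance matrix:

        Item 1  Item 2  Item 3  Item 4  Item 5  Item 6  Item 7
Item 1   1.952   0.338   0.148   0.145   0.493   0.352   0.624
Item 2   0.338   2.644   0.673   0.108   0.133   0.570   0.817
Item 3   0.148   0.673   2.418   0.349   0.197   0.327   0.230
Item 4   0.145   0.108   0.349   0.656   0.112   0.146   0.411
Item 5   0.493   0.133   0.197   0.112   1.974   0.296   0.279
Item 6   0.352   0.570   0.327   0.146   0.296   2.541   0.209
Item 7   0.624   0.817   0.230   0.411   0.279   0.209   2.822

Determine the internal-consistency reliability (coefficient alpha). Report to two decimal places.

ΣVar(i) = 1.952 + 2.644 + 2.418 + 0.656 + 1.974 + 2.541 + 2.822 = 15.007
Σ_{i<j} σ_ij = 6.957
Var(T) = 15.007 + 2 × 6.957 = 28.921
α = (k/(k−1))·(1 − ΣVar(i)/Var(T)) = (7/6)·(1 − 15.007/28.921) = 0.56

α = 0.56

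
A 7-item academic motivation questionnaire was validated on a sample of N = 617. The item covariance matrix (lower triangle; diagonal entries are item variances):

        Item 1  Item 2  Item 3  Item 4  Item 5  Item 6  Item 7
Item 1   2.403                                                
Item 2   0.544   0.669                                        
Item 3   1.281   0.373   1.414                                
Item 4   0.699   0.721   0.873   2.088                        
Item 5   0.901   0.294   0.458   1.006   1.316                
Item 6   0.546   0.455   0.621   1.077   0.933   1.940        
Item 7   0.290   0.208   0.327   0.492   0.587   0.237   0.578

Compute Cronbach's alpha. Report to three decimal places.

Σσᵢ² = 2.403 + 0.669 + 1.414 + 2.088 + 1.316 + 1.940 + 0.578 = 10.408
Σ_{i<j} σ_ij = 12.923
total variance = 10.408 + 2 × 12.923 = 36.254
α = (k/(k−1))·(1 − Σσᵢ²/total variance) = (7/6)·(1 − 10.408/36.254) = 0.832

α = 0.832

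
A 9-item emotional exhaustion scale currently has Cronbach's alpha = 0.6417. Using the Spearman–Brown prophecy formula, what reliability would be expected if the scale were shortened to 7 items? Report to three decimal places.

predicted reliability = 0.582

Length factor m = 7/9 = 0.7778
α' = m·α / (1 − (1−m)·α)
   = 7/9 × 0.6417 / (1 − (1 − 7/9) × 0.6417)
   = 0.4991 / 0.8574 = 0.582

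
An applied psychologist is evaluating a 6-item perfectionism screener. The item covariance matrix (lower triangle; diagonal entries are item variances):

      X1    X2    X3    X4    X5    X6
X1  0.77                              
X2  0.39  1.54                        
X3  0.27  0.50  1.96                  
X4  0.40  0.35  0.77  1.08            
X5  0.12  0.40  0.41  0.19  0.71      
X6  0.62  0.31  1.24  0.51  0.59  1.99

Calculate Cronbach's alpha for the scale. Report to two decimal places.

α = 0.76

Σσ²ᵢ = 0.77 + 1.54 + 1.96 + 1.08 + 0.71 + 1.99 = 8.05
Sum of off-diagonal covariances = 7.07
total variance = 8.05 + 2 × 7.07 = 22.19
α = (k/(k−1))·(1 − Σσ²ᵢ/total variance) = (6/5)·(1 − 8.05/22.19) = 0.76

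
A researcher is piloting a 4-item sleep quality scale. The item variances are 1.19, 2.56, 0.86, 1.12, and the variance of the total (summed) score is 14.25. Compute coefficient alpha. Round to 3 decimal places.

coefficient alpha = 0.797

ΣVar(i) = 1.19 + 2.56 + 0.86 + 1.12 = 5.73
α = (k/(k−1))·(1 − ΣVar(i)/Var(T)) = (4/3)·(1 − 5.73/14.25) = 0.797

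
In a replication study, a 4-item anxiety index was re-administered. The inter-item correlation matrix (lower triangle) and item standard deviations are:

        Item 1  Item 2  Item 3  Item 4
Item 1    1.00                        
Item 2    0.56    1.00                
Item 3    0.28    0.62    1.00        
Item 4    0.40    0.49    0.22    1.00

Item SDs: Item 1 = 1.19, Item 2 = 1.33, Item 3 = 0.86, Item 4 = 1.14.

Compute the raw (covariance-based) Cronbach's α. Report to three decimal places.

α = 0.752

Σσ²ᵢ = 1.19² + 1.33² + 0.86² + 1.14² = 5.2242
Covariances σ_ij = r_ij · s_i · s_j:
  σ(Item 1,Item 2) = 0.56 × 1.19 × 1.33 = 0.8863
  σ(Item 1,Item 3) = 0.28 × 1.19 × 0.86 = 0.2866
  σ(Item 1,Item 4) = 0.40 × 1.19 × 1.14 = 0.5426
  σ(Item 2,Item 3) = 0.62 × 1.33 × 0.86 = 0.7092
  σ(Item 2,Item 4) = 0.49 × 1.33 × 1.14 = 0.7429
  σ(Item 3,Item 4) = 0.22 × 0.86 × 1.14 = 0.2157
σ²_T = Σσ²ᵢ + 2·Σσ_ij = 5.2242 + 2 × 3.3833 = 11.9908
α = (4/3)·(1 − 5.2242/11.9908) = 0.752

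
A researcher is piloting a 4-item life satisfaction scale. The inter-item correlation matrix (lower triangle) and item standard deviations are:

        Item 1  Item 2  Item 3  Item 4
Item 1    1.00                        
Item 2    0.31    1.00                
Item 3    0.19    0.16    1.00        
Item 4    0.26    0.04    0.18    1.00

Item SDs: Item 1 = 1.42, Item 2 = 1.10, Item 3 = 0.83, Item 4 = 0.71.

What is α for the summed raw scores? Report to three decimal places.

Σσ²ᵢ = 1.42² + 1.10² + 0.83² + 0.71² = 4.4194
Covariances σ_ij = r_ij · s_i · s_j:
  σ(Item 1,Item 2) = 0.31 × 1.42 × 1.10 = 0.4842
  σ(Item 1,Item 3) = 0.19 × 1.42 × 0.83 = 0.2239
  σ(Item 1,Item 4) = 0.26 × 1.42 × 0.71 = 0.2621
  σ(Item 2,Item 3) = 0.16 × 1.10 × 0.83 = 0.1461
  σ(Item 2,Item 4) = 0.04 × 1.10 × 0.71 = 0.0312
  σ(Item 3,Item 4) = 0.18 × 0.83 × 0.71 = 0.1061
σ²_T = Σσ²ᵢ + 2·Σσ_ij = 4.4194 + 2 × 1.2536 = 6.9266
α = (4/3)·(1 − 4.4194/6.9266) = 0.483

α = 0.483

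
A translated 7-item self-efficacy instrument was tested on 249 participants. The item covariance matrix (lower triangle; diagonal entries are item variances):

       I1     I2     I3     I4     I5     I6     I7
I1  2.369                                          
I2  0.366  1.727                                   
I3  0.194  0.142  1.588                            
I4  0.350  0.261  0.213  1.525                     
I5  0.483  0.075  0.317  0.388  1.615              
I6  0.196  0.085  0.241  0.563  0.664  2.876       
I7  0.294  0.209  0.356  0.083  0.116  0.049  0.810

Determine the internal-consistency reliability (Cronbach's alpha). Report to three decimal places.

Cronbach's alpha = 0.553

sum of item variances = 2.369 + 1.727 + 1.588 + 1.525 + 1.615 + 2.876 + 0.810 = 12.510
Σ_{i<j} σ_ij = 5.645
Var(T) = 12.510 + 2 × 5.645 = 23.800
α = (k/(k−1))·(1 − sum of item variances/Var(T)) = (7/6)·(1 − 12.510/23.800) = 0.553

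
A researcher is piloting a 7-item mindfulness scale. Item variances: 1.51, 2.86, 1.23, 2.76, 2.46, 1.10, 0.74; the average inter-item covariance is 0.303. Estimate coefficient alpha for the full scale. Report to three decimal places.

α = 0.585

ΣVar(i) = 1.51 + 2.86 + 1.23 + 2.76 + 2.46 + 1.10 + 0.74 = 12.66
Sum of the 21 distinct covariances = 21 × 0.303 = 6.363
total variance = ΣVar(i) + 2·Σcov = 12.66 + 2 × 6.363 = 25.386
α = (7/6)·(1 − 12.66/25.386) = 0.585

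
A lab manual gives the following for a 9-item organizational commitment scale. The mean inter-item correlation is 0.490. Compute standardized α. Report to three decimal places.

α = 0.896

Standardized α = k·r̄ / (1 + (k−1)·r̄) = 9 × 0.490 / (1 + 8 × 0.490)
  = 4.4100 / 4.9200 = 0.896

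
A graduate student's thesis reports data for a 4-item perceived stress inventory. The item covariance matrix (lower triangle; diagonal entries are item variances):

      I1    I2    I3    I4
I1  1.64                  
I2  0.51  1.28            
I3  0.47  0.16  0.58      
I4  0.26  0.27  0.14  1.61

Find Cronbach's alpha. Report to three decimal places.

Σσᵢ² = 1.64 + 1.28 + 0.58 + 1.61 = 5.11
Σ_{i<j} σ_ij = 1.81
Var(T) = 5.11 + 2 × 1.81 = 8.73
α = (k/(k−1))·(1 − Σσᵢ²/Var(T)) = (4/3)·(1 − 5.11/8.73) = 0.553

α = 0.553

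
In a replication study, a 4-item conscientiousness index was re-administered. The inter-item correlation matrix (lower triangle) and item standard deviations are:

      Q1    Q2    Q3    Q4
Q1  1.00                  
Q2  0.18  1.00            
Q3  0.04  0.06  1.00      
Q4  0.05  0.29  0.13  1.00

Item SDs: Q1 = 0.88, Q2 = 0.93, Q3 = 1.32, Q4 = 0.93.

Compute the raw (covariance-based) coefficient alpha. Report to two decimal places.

Σσ²ᵢ = 0.88² + 0.93² + 1.32² + 0.93² = 4.2466
Covariances σ_ij = r_ij · s_i · s_j:
  σ(Q1,Q2) = 0.18 × 0.88 × 0.93 = 0.1473
  σ(Q1,Q3) = 0.04 × 0.88 × 1.32 = 0.0465
  σ(Q1,Q4) = 0.05 × 0.88 × 0.93 = 0.0409
  σ(Q2,Q3) = 0.06 × 0.93 × 1.32 = 0.0737
  σ(Q2,Q4) = 0.29 × 0.93 × 0.93 = 0.2508
  σ(Q3,Q4) = 0.13 × 1.32 × 0.93 = 0.1596
σ²_T = Σσ²ᵢ + 2·Σσ_ij = 4.2466 + 2 × 0.7188 = 5.6842
α = (4/3)·(1 − 4.2466/5.6842) = 0.34

coefficient alpha = 0.34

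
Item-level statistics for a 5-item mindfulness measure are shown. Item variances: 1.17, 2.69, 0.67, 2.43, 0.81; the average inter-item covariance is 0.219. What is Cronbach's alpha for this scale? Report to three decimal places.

α = 0.451

sum of item variances = 1.17 + 2.69 + 0.67 + 2.43 + 0.81 = 7.77
Sum of the 10 distinct covariances = 10 × 0.219 = 2.190
total variance = sum of item variances + 2·Σcov = 7.77 + 2 × 2.190 = 12.150
α = (5/4)·(1 − 7.77/12.150) = 0.451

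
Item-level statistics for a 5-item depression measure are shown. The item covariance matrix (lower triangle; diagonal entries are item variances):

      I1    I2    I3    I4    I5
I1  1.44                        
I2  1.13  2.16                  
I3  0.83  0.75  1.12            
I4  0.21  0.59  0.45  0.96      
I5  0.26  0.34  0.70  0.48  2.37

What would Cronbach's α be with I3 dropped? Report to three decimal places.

Cronbach's α = 0.620

Remaining items: I1, I2, I4, I5 (k = 4).
sum of item variances = 1.44 + 2.16 + 0.96 + 2.37 = 6.93
Var(T) = 6.93 + 2 × 3.01 = 12.95
α (item deleted) = (4/3)·(1 − 6.93/12.95) = 0.620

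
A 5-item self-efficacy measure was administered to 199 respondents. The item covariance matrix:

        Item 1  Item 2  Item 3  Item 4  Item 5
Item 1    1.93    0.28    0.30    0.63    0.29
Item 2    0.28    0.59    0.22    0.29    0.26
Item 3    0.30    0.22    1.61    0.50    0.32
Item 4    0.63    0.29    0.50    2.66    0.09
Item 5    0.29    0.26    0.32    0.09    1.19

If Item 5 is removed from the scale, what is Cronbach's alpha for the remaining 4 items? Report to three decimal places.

Remaining items: Item 1, Item 2, Item 3, Item 4 (k = 4).
sum of item variances = 1.93 + 0.59 + 1.61 + 2.66 = 6.79
σ²_T = 6.79 + 2 × 2.22 = 11.23
α (item deleted) = (4/3)·(1 − 6.79/11.23) = 0.527

α = 0.527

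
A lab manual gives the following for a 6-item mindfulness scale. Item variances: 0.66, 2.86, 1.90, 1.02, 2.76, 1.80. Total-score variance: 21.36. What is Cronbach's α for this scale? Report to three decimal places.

α = 0.582

Σσᵢ² = 0.66 + 2.86 + 1.90 + 1.02 + 2.76 + 1.80 = 11.00
α = (k/(k−1))·(1 − Σσᵢ²/σ²_total) = (6/5)·(1 − 11.00/21.36) = 0.582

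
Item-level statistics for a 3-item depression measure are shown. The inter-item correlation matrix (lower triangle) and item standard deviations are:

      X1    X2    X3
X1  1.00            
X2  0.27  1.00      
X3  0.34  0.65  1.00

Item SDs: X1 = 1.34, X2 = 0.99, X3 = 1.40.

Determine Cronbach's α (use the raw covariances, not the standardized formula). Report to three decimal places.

Σσ²ᵢ = 1.34² + 0.99² + 1.40² = 4.7357
Covariances σ_ij = r_ij · s_i · s_j:
  σ(X1,X2) = 0.27 × 1.34 × 0.99 = 0.3582
  σ(X1,X3) = 0.34 × 1.34 × 1.40 = 0.6378
  σ(X2,X3) = 0.65 × 0.99 × 1.40 = 0.9009
σ²_T = Σσ²ᵢ + 2·Σσ_ij = 4.7357 + 2 × 1.8969 = 8.5295
α = (3/2)·(1 − 4.7357/8.5295) = 0.667

Cronbach's α = 0.667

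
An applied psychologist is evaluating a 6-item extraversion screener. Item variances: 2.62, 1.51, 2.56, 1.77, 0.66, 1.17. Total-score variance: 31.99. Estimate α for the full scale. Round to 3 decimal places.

sum of item variances = 2.62 + 1.51 + 2.56 + 1.77 + 0.66 + 1.17 = 10.29
α = (k/(k−1))·(1 − sum of item variances/σ²_total) = (6/5)·(1 − 10.29/31.99) = 0.814

α = 0.814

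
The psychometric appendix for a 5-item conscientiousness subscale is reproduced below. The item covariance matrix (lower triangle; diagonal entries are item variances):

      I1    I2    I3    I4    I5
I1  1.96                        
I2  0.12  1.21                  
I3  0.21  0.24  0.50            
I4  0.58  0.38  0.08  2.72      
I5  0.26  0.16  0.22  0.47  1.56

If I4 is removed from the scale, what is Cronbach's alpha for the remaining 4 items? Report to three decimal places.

Cronbach's alpha = 0.422

Remaining items: I1, I2, I3, I5 (k = 4).
Σσ²ᵢ = 1.96 + 1.21 + 0.50 + 1.56 = 5.23
total variance = 5.23 + 2 × 1.21 = 7.65
α (item deleted) = (4/3)·(1 − 5.23/7.65) = 0.422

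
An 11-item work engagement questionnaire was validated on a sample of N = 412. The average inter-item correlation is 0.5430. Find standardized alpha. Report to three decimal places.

Standardized α = k·r̄ / (1 + (k−1)·r̄) = 11 × 0.5430 / (1 + 10 × 0.5430)
  = 5.9730 / 6.4300 = 0.929

α = 0.929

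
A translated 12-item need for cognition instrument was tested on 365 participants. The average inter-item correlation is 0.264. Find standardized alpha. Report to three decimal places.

α = 0.811

Standardized α = k·r̄ / (1 + (k−1)·r̄) = 12 × 0.264 / (1 + 11 × 0.264)
  = 3.1680 / 3.9040 = 0.811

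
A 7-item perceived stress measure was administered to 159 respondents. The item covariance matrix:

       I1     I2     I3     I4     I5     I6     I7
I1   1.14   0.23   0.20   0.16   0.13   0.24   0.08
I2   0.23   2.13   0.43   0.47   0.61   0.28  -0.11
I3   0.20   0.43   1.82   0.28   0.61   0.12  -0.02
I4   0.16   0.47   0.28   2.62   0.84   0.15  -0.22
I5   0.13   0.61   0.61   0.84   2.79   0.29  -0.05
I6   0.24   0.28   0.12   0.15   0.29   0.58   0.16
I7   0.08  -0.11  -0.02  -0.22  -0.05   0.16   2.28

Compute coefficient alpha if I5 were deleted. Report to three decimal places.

coefficient alpha = 0.380

Remaining items: I1, I2, I3, I4, I6, I7 (k = 6).
Σσ²ᵢ = 1.14 + 2.13 + 1.82 + 2.62 + 0.58 + 2.28 = 10.57
σ²_total = 10.57 + 2 × 2.45 = 15.47
α (item deleted) = (6/5)·(1 − 10.57/15.47) = 0.380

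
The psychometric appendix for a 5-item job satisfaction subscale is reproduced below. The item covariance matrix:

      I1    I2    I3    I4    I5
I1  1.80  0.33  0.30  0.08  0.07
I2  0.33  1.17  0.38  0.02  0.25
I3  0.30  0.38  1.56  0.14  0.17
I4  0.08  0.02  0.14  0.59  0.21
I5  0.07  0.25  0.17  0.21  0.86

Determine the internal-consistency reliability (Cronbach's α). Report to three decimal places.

sum of item variances = 1.80 + 1.17 + 1.56 + 0.59 + 0.86 = 5.98
Sum of the distinct covariances = 1.95
Var(T) = 5.98 + 2 × 1.95 = 9.88
α = (k/(k−1))·(1 − sum of item variances/Var(T)) = (5/4)·(1 − 5.98/9.88) = 0.493

Cronbach's α = 0.493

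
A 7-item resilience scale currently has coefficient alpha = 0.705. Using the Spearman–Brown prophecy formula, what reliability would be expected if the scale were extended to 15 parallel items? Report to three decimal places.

Length factor m = 15/7 = 2.1429
α' = m·α / (1 + (m−1)·α)
   = 15/7 × 0.705 / (1 + (15/7 − 1) × 0.705)
   = 1.5107 / 1.8057 = 0.837

predicted reliability = 0.837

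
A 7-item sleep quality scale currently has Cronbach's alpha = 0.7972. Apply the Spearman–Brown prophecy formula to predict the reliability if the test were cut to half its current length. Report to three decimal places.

predicted reliability = 0.663

Length factor m = 1/2
α' = m·α / (1 − (1−m)·α)
   = 1/2 × 0.7972 / (1 − (1 − 1/2) × 0.7972)
   = 0.3986 / 0.6014 = 0.663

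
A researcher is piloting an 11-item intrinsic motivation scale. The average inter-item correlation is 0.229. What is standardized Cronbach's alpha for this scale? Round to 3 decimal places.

α = 0.766

Standardized α = k·r̄ / (1 + (k−1)·r̄) = 11 × 0.229 / (1 + 10 × 0.229)
  = 2.5190 / 3.2900 = 0.766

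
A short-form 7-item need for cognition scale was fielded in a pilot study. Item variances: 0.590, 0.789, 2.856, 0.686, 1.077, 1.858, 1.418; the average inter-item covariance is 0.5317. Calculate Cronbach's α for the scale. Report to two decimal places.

Cronbach's α = 0.82

sum of item variances = 0.590 + 0.789 + 2.856 + 0.686 + 1.077 + 1.858 + 1.418 = 9.274
Sum of the 21 distinct covariances = 21 × 0.5317 = 11.1657
total variance = sum of item variances + 2·Σcov = 9.274 + 2 × 11.1657 = 31.6054
α = (7/6)·(1 − 9.274/31.6054) = 0.82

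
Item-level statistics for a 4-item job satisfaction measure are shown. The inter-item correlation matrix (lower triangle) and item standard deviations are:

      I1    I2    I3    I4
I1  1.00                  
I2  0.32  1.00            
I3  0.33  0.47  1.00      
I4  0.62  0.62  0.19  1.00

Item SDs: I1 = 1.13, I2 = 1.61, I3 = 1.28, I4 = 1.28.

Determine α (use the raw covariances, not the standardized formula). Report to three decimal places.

α = 0.744

Σσ²ᵢ = 1.13² + 1.61² + 1.28² + 1.28² = 7.1458
Covariances σ_ij = r_ij · s_i · s_j:
  σ(I1,I2) = 0.32 × 1.13 × 1.61 = 0.5822
  σ(I1,I3) = 0.33 × 1.13 × 1.28 = 0.4773
  σ(I1,I4) = 0.62 × 1.13 × 1.28 = 0.8968
  σ(I2,I3) = 0.47 × 1.61 × 1.28 = 0.9686
  σ(I2,I4) = 0.62 × 1.61 × 1.28 = 1.2777
  σ(I3,I4) = 0.19 × 1.28 × 1.28 = 0.3113
σ²_T = Σσ²ᵢ + 2·Σσ_ij = 7.1458 + 2 × 4.5139 = 16.1736
α = (4/3)·(1 − 7.1458/16.1736) = 0.744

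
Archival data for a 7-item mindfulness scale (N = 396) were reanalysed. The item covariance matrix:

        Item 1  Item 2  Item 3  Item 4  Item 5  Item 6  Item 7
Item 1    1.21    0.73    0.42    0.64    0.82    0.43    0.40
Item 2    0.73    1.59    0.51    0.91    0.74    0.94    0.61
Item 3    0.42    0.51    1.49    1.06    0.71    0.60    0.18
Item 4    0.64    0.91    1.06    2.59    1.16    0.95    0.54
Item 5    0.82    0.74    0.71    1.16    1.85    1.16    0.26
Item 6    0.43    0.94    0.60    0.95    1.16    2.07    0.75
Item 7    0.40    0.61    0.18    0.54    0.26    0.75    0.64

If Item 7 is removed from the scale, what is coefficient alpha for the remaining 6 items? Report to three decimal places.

α = 0.823

Remaining items: Item 1, Item 2, Item 3, Item 4, Item 5, Item 6 (k = 6).
Σσᵢ² = 1.21 + 1.59 + 1.49 + 2.59 + 1.85 + 2.07 = 10.80
total variance = 10.80 + 2 × 11.78 = 34.36
α (item deleted) = (6/5)·(1 − 10.80/34.36) = 0.823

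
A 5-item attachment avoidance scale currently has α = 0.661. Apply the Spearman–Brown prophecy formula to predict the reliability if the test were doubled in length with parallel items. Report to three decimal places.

Length factor m = 2
α' = m·α / (1 + (m−1)·α)
   = 2 × 0.661 / (1 + (2 − 1) × 0.661)
   = 1.3220 / 1.6610 = 0.796

predicted reliability = 0.796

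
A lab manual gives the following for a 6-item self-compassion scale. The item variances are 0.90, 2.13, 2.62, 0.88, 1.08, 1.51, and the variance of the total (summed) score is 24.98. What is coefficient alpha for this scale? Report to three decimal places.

α = 0.762

sum of item variances = 0.90 + 2.13 + 2.62 + 0.88 + 1.08 + 1.51 = 9.12
α = (k/(k−1))·(1 − sum of item variances/total variance) = (6/5)·(1 − 9.12/24.98) = 0.762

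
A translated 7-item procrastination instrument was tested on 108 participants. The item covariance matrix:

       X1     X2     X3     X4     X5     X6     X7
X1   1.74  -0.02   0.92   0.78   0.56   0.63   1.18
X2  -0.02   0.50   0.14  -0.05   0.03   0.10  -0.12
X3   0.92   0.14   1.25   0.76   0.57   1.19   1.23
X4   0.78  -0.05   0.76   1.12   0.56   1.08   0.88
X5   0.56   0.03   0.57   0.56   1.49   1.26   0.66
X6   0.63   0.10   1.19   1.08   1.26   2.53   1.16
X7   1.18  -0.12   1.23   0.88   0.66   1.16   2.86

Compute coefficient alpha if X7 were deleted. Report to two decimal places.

Remaining items: X1, X2, X3, X4, X5, X6 (k = 6).
ΣVar(i) = 1.74 + 0.50 + 1.25 + 1.12 + 1.49 + 2.53 = 8.63
total variance = 8.63 + 2 × 8.51 = 25.65
α (item deleted) = (6/5)·(1 − 8.63/25.65) = 0.80

α = 0.80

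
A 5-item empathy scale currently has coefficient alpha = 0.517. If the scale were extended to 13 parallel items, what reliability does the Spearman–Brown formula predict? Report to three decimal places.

Length factor m = 13/5 = 2.6000
α' = m·α / (1 + (m−1)·α)
   = 13/5 × 0.517 / (1 + (13/5 − 1) × 0.517)
   = 1.3442 / 1.8272 = 0.736

predicted reliability = 0.736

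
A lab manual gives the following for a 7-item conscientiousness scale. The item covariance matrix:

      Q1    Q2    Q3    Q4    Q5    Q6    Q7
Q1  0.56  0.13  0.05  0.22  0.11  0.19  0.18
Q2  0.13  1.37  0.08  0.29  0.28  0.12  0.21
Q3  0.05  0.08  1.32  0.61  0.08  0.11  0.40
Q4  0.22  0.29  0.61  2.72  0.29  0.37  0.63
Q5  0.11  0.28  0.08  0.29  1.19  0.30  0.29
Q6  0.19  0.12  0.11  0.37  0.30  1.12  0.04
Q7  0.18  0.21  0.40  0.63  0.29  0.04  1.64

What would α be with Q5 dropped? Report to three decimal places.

Remaining items: Q1, Q2, Q3, Q4, Q6, Q7 (k = 6).
Σσᵢ² = 0.56 + 1.37 + 1.32 + 2.72 + 1.12 + 1.64 = 8.73
σ²_total = 8.73 + 2 × 3.63 = 15.99
α (item deleted) = (6/5)·(1 − 8.73/15.99) = 0.545

α = 0.545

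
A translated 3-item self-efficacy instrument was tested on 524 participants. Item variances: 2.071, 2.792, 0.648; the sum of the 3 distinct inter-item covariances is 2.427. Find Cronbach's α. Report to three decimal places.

ΣVar(i) = 2.071 + 2.792 + 0.648 = 5.511
Sum of distinct covariances = 2.427
Var(T) = ΣVar(i) + 2·Σcov = 5.511 + 2 × 2.427 = 10.365
α = (3/2)·(1 − 5.511/10.365) = 0.702

Cronbach's α = 0.702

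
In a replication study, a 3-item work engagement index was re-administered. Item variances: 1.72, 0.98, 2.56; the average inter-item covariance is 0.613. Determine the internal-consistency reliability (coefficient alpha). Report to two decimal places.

coefficient alpha = 0.62

Σσ²ᵢ = 1.72 + 0.98 + 2.56 = 5.26
Sum of the 3 distinct covariances = 3 × 0.613 = 1.839
Var(T) = Σσ²ᵢ + 2·Σcov = 5.26 + 2 × 1.839 = 8.938
α = (3/2)·(1 − 5.26/8.938) = 0.62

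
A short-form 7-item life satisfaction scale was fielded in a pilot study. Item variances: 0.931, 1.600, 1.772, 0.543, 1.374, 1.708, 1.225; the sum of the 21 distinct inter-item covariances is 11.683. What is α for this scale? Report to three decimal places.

α = 0.838

Σσ²ᵢ = 0.931 + 1.600 + 1.772 + 0.543 + 1.374 + 1.708 + 1.225 = 9.153
Sum of distinct covariances = 11.683
σ²_T = Σσ²ᵢ + 2·Σcov = 9.153 + 2 × 11.683 = 32.519
α = (7/6)·(1 − 9.153/32.519) = 0.838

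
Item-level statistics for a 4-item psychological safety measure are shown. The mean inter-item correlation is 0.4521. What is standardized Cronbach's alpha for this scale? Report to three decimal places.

standardized Cronbach's alpha = 0.767

Standardized α = k·r̄ / (1 + (k−1)·r̄) = 4 × 0.4521 / (1 + 3 × 0.4521)
  = 1.8084 / 2.3563 = 0.767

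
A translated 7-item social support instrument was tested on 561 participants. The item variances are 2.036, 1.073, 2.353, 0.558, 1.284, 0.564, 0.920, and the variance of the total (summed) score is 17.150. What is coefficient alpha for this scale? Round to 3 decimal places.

α = 0.569

Σσᵢ² = 2.036 + 1.073 + 2.353 + 0.558 + 1.284 + 0.564 + 0.920 = 8.788
α = (k/(k−1))·(1 − Σσᵢ²/total variance) = (7/6)·(1 − 8.788/17.150) = 0.569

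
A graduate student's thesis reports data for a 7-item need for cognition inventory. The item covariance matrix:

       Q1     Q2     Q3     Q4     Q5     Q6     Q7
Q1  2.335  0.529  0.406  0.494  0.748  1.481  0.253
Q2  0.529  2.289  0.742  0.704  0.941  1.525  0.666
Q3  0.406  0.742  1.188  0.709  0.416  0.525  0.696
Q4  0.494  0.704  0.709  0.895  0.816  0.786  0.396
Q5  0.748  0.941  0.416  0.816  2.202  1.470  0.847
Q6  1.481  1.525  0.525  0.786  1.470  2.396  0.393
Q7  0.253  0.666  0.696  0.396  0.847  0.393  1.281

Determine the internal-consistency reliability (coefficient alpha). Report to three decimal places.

sum of item variances = 2.335 + 2.289 + 1.188 + 0.895 + 2.202 + 2.396 + 1.281 = 12.586
Σ_{i<j} σ_ij = 15.543
Var(T) = 12.586 + 2 × 15.543 = 43.672
α = (k/(k−1))·(1 − sum of item variances/Var(T)) = (7/6)·(1 − 12.586/43.672) = 0.830

coefficient alpha = 0.830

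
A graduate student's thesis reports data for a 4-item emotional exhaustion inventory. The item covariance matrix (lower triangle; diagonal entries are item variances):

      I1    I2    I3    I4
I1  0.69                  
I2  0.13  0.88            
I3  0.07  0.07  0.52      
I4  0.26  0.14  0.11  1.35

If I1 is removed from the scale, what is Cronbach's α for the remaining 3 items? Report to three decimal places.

Cronbach's α = 0.283

Remaining items: I2, I3, I4 (k = 3).
ΣVar(i) = 0.88 + 0.52 + 1.35 = 2.75
total variance = 2.75 + 2 × 0.32 = 3.39
α (item deleted) = (3/2)·(1 − 2.75/3.39) = 0.283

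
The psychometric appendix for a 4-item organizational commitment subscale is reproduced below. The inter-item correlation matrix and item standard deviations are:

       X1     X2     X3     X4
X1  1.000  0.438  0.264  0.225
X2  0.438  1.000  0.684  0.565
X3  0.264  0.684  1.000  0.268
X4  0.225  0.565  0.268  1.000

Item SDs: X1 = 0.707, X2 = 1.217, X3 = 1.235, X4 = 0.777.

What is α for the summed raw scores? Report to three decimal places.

α = 0.738

Σσ²ᵢ = 0.707² + 1.217² + 1.235² + 0.777² = 4.1099
Covariances σ_ij = r_ij · s_i · s_j:
  σ(X1,X2) = 0.438 × 0.707 × 1.217 = 0.3769
  σ(X1,X3) = 0.264 × 0.707 × 1.235 = 0.2305
  σ(X1,X4) = 0.225 × 0.707 × 0.777 = 0.1236
  σ(X2,X3) = 0.684 × 1.217 × 1.235 = 1.0280
  σ(X2,X4) = 0.565 × 1.217 × 0.777 = 0.5343
  σ(X3,X4) = 0.268 × 1.235 × 0.777 = 0.2572
σ²_T = Σσ²ᵢ + 2·Σσ_ij = 4.1099 + 2 × 2.5505 = 9.2109
α = (4/3)·(1 − 4.1099/9.2109) = 0.738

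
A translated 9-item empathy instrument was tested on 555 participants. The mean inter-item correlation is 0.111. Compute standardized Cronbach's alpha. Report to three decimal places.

Standardized α = k·r̄ / (1 + (k−1)·r̄) = 9 × 0.111 / (1 + 8 × 0.111)
  = 0.9990 / 1.8880 = 0.529

α = 0.529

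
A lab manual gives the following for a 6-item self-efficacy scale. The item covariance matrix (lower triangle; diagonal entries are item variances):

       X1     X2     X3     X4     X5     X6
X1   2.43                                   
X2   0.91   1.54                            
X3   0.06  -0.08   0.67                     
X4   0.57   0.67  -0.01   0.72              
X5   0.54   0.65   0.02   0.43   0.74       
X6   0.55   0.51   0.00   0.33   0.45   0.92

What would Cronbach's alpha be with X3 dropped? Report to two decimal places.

Cronbach's alpha = 0.80

Remaining items: X1, X2, X4, X5, X6 (k = 5).
Σσ²ᵢ = 2.43 + 1.54 + 0.72 + 0.74 + 0.92 = 6.35
total variance = 6.35 + 2 × 5.61 = 17.57
α (item deleted) = (5/4)·(1 − 6.35/17.57) = 0.80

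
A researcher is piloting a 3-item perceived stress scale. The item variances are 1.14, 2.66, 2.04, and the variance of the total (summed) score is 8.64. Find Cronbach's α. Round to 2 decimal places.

Σσ²ᵢ = 1.14 + 2.66 + 2.04 = 5.84
α = (k/(k−1))·(1 − Σσ²ᵢ/total variance) = (3/2)·(1 − 5.84/8.64) = 0.49

α = 0.49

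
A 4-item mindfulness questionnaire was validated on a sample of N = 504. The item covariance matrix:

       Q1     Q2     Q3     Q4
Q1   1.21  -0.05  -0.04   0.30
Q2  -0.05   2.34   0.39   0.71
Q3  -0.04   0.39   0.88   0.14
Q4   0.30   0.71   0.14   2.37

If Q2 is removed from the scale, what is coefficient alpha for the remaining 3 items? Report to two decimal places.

Remaining items: Q1, Q3, Q4 (k = 3).
Σσ²ᵢ = 1.21 + 0.88 + 2.37 = 4.46
total variance = 4.46 + 2 × 0.40 = 5.26
α (item deleted) = (3/2)·(1 − 4.46/5.26) = 0.23

coefficient alpha = 0.23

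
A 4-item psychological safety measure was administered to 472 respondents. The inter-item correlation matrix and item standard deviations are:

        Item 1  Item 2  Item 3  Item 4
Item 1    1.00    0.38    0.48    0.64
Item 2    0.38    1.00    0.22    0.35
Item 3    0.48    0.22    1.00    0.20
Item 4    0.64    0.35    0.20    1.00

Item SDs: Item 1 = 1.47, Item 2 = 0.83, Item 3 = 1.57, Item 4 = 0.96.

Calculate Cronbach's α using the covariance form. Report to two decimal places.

Σσ²ᵢ = 1.47² + 0.83² + 1.57² + 0.96² = 6.2363
Covariances σ_ij = r_ij · s_i · s_j:
  σ(Item 1,Item 2) = 0.38 × 1.47 × 0.83 = 0.4636
  σ(Item 1,Item 3) = 0.48 × 1.47 × 1.57 = 1.1078
  σ(Item 1,Item 4) = 0.64 × 1.47 × 0.96 = 0.9032
  σ(Item 2,Item 3) = 0.22 × 0.83 × 1.57 = 0.2867
  σ(Item 2,Item 4) = 0.35 × 0.83 × 0.96 = 0.2789
  σ(Item 3,Item 4) = 0.20 × 1.57 × 0.96 = 0.3014
σ²_T = Σσ²ᵢ + 2·Σσ_ij = 6.2363 + 2 × 3.3416 = 12.9195
α = (4/3)·(1 − 6.2363/12.9195) = 0.69

Cronbach's α = 0.69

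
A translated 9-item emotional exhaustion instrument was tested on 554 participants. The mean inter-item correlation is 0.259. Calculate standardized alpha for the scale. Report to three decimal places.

Standardized α = k·r̄ / (1 + (k−1)·r̄) = 9 × 0.259 / (1 + 8 × 0.259)
  = 2.3310 / 3.0720 = 0.759

standardized alpha = 0.759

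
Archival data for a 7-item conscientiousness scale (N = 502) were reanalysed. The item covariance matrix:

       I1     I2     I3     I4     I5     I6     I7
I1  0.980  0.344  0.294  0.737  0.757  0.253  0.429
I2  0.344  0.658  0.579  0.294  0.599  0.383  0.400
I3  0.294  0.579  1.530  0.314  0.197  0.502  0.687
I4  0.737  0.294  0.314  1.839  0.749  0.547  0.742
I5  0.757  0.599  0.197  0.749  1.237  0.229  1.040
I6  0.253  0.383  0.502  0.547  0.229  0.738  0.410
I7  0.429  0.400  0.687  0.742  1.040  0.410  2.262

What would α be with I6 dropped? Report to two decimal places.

α = 0.79

Remaining items: I1, I2, I3, I4, I5, I7 (k = 6).
sum of item variances = 0.980 + 0.658 + 1.530 + 1.839 + 1.237 + 2.262 = 8.506
Var(T) = 8.506 + 2 × 8.162 = 24.830
α (item deleted) = (6/5)·(1 − 8.506/24.830) = 0.79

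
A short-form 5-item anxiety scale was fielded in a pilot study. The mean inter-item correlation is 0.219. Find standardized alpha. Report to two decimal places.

α = 0.58

Standardized α = k·r̄ / (1 + (k−1)·r̄) = 5 × 0.219 / (1 + 4 × 0.219)
  = 1.0950 / 1.8760 = 0.58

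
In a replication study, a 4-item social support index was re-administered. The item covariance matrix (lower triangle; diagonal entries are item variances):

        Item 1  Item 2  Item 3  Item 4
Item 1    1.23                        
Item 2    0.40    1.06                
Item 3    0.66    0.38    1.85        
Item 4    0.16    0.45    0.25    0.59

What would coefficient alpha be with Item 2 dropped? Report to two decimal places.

Remaining items: Item 1, Item 3, Item 4 (k = 3).
Σσ²ᵢ = 1.23 + 1.85 + 0.59 = 3.67
σ²_total = 3.67 + 2 × 1.07 = 5.81
α (item deleted) = (3/2)·(1 − 3.67/5.81) = 0.55

α = 0.55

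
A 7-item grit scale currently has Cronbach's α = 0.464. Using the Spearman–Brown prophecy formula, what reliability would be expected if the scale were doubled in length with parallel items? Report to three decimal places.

predicted reliability = 0.634

Length factor m = 2
α' = m·α / (1 + (m−1)·α)
   = 2 × 0.464 / (1 + (2 − 1) × 0.464)
   = 0.9280 / 1.4640 = 0.634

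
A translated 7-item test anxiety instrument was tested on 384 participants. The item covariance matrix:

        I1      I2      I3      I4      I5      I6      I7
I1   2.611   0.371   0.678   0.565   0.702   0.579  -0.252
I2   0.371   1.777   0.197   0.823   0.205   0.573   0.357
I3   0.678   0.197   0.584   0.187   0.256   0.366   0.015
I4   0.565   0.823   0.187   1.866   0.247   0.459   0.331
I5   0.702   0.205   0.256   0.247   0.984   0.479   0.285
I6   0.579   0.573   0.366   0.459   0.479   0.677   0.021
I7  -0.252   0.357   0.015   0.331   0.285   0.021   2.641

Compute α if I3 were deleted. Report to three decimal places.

Remaining items: I1, I2, I4, I5, I6, I7 (k = 6).
Σσᵢ² = 2.611 + 1.777 + 1.866 + 0.984 + 0.677 + 2.641 = 10.556
total variance = 10.556 + 2 × 5.745 = 22.046
α (item deleted) = (6/5)·(1 − 10.556/22.046) = 0.625

α = 0.625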